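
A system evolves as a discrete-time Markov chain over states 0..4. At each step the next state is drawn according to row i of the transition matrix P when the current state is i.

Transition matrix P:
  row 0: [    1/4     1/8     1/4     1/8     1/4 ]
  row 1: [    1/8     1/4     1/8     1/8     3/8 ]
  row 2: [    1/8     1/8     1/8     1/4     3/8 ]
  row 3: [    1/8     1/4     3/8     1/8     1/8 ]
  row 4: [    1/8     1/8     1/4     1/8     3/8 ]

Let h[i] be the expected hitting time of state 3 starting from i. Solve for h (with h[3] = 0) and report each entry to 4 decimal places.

First-step conditioning: h[3] = 0; for i ≠ 3, h[i] = 1 + Σ_k P[i][k]·h[k].
  h[0] = 1 + 1/4·h[0] + 1/8·h[1] + 1/4·h[2] + 1/4·h[4]
  h[1] = 1 + 1/8·h[0] + 1/4·h[1] + 1/8·h[2] + 3/8·h[4]
  h[2] = 1 + 1/8·h[0] + 1/8·h[1] + 1/8·h[2] + 3/8·h[4]
  h[4] = 1 + 1/8·h[0] + 1/8·h[1] + 1/4·h[2] + 3/8·h[4]
Solving the 4×4 linear system over states ≠ 3 gives exactly h = [126/19, 128/19, 112/19, 0, 126/19] (h[3] = 0 is the target).

h = [6.6316, 6.7368, 5.8947, 0.0000, 6.6316]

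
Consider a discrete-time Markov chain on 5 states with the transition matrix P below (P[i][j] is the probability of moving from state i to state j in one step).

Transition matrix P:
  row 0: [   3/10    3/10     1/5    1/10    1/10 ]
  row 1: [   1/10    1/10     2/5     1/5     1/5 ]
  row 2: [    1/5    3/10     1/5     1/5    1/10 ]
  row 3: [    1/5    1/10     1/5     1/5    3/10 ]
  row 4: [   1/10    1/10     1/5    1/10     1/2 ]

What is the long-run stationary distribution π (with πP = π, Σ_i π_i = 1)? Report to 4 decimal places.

π = [0.1743, 0.1821, 0.2364, 0.1576, 0.2496]

Balance equations π_j = Σ_i π_i·P[i][j]:
  π_0 = 3/10·π_0 + 1/10·π_1 + 1/5·π_2 + 1/5·π_3 + 1/10·π_4
  π_1 = 3/10·π_0 + 1/10·π_1 + 3/10·π_2 + 1/10·π_3 + 1/10·π_4
  π_2 = 1/5·π_0 + 2/5·π_1 + 1/5·π_2 + 1/5·π_3 + 1/5·π_4
  π_3 = 1/10·π_0 + 1/5·π_1 + 1/5·π_2 + 1/5·π_3 + 1/10·π_4
  normalize: π_0 + π_1 + π_2 + π_3 + π_4 = 1
Solving the linear system gives exactly π = [199/1142, 104/571, 135/571, 90/571, 285/1142].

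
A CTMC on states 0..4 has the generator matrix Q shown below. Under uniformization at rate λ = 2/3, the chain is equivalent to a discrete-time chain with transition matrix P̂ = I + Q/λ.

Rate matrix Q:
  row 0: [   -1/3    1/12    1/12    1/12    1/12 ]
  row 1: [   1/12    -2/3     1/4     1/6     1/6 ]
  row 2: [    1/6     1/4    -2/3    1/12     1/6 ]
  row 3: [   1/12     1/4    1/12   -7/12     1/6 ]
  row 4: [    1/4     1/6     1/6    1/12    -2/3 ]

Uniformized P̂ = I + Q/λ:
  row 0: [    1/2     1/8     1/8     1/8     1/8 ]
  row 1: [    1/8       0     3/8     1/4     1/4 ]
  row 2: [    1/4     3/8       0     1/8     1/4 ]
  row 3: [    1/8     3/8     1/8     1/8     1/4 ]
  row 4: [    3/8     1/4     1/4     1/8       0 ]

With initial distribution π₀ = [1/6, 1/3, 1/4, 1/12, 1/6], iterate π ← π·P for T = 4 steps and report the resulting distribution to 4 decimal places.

t=0: π = [0.1667, 0.3333, 0.2500, 0.0833, 0.1667]
t=1: π = [0.2604, 0.1875, 0.1979, 0.1667, 0.1875]
t=2: π = [0.2943, 0.2161, 0.1706, 0.1484, 0.1706]
t=3: π = [0.2993, 0.1991, 0.1790, 0.1520, 0.1706]
t=4: π = [0.3023, 0.2042, 0.1737, 0.1499, 0.1699]

π = [0.3023, 0.2042, 0.1737, 0.1499, 0.1699]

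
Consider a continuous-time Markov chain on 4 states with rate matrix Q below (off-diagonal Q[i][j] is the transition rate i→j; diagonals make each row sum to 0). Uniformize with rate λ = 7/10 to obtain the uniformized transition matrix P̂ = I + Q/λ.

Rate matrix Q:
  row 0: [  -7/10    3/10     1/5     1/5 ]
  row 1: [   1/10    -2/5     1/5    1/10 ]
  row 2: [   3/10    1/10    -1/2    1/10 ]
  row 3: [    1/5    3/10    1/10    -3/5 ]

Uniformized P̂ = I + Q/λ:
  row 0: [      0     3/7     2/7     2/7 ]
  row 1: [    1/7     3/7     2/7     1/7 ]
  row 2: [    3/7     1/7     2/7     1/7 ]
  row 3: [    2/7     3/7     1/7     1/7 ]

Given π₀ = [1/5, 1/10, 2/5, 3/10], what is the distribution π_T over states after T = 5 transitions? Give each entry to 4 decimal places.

t=0: π = [0.2000, 0.1000, 0.4000, 0.3000]
t=1: π = [0.2714, 0.3143, 0.2429, 0.1714]
t=2: π = [0.1980, 0.3592, 0.2612, 0.1816]
t=3: π = [0.2152, 0.3539, 0.2598, 0.1711]
t=4: π = [0.2108, 0.3544, 0.2613, 0.1736]
t=5: π = [0.2122, 0.3539, 0.2609, 0.1730]

π = [0.2122, 0.3539, 0.2609, 0.1730]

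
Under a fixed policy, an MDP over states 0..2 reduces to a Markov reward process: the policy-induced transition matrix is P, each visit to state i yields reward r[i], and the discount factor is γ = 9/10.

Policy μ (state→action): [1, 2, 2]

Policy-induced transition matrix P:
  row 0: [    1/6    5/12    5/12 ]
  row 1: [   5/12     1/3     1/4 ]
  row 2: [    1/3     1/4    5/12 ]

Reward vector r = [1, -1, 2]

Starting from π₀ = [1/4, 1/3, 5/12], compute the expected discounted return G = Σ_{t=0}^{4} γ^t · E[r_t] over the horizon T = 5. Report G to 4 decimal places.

t=0: π = [0.2500, 0.3333, 0.4167], E[r] = 0.7500, γ^t·E[r] = 0.750000, running G = 0.750000
t=1: π = [0.3194, 0.3194, 0.3611], E[r] = 0.7222, γ^t·E[r] = 0.650000, running G = 1.400000
t=2: π = [0.3067, 0.3299, 0.3634], E[r] = 0.7037, γ^t·E[r] = 0.570000, running G = 1.970000
t=3: π = [0.3097, 0.3286, 0.3617], E[r] = 0.7045, γ^t·E[r] = 0.513563, running G = 2.483563
t=4: π = [0.3091, 0.3290, 0.3619], E[r] = 0.7039, γ^t·E[r] = 0.461827, running G = 2.945389

G = 2.9454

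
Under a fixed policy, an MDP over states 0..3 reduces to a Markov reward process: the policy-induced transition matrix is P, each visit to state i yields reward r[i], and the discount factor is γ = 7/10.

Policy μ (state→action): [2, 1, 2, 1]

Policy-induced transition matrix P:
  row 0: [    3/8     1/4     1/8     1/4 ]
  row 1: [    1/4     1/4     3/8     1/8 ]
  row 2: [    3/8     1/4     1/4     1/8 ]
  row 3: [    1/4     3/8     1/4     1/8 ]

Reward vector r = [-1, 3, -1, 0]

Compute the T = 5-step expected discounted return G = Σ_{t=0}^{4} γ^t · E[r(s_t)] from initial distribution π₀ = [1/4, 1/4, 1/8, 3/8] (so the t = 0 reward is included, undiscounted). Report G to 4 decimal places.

t=0: π = [0.2500, 0.2500, 0.1250, 0.3750], E[r] = 0.3750, γ^t·E[r] = 0.375000, running G = 0.375000
t=1: π = [0.2969, 0.2969, 0.2500, 0.1563], E[r] = 0.3438, γ^t·E[r] = 0.240625, running G = 0.615625
t=2: π = [0.3184, 0.2695, 0.2500, 0.1621], E[r] = 0.2402, γ^t·E[r] = 0.117715, running G = 0.733340
t=3: π = [0.3210, 0.2703, 0.2439, 0.1648], E[r] = 0.2458, γ^t·E[r] = 0.084326, running G = 0.817666
t=4: π = [0.3206, 0.2706, 0.2437, 0.1651], E[r] = 0.2475, γ^t·E[r] = 0.059431, running G = 0.877098

G = 0.8771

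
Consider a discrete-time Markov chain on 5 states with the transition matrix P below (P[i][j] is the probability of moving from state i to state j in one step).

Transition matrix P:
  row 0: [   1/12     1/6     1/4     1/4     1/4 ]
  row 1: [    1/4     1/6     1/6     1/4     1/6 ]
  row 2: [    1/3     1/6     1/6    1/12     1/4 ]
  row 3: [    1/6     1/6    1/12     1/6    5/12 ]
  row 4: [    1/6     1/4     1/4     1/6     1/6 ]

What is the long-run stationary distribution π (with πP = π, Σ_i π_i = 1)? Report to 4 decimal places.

Balance equations π_j = Σ_i π_i·P[i][j]:
  π_0 = 1/12·π_0 + 1/4·π_1 + 1/3·π_2 + 1/6·π_3 + 1/6·π_4
  π_1 = 1/6·π_0 + 1/6·π_1 + 1/6·π_2 + 1/6·π_3 + 1/4·π_4
  π_2 = 1/4·π_0 + 1/6·π_1 + 1/6·π_2 + 1/12·π_3 + 1/4·π_4
  π_3 = 1/4·π_0 + 1/4·π_1 + 1/12·π_2 + 1/6·π_3 + 1/6·π_4
  normalize: π_0 + π_1 + π_2 + π_3 + π_4 = 1
Solving the linear system gives exactly π = [5169/26213, 4903/26213, 4934/26213, 4797/26213, 6410/26213].

π = [0.1972, 0.1870, 0.1882, 0.1830, 0.2445]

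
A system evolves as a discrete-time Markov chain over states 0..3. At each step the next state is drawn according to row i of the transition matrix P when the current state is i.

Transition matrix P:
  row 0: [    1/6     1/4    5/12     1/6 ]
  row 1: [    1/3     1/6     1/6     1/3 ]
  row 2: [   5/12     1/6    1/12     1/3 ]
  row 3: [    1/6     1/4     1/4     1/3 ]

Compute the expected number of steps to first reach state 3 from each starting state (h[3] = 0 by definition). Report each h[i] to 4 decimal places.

First-step conditioning: h[3] = 0; for i ≠ 3, h[i] = 1 + Σ_k P[i][k]·h[k].
  h[0] = 1 + 1/6·h[0] + 1/4·h[1] + 5/12·h[2]
  h[1] = 1 + 1/3·h[0] + 1/6·h[1] + 1/6·h[2]
  h[2] = 1 + 5/12·h[0] + 1/6·h[1] + 1/12·h[2]
Solving the 3×3 linear system over states ≠ 3 gives exactly h = [615/152, 537/152, 543/152, 0] (h[3] = 0 is the target).

h = [4.0461, 3.5329, 3.5724, 0.0000]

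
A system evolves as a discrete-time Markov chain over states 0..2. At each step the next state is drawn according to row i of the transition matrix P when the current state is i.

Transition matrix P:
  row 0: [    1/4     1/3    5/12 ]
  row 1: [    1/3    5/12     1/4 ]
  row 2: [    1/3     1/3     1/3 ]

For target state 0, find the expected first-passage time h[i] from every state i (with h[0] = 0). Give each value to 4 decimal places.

h = [0.0000, 3.0000, 3.0000]

First-step conditioning: h[0] = 0; for i ≠ 0, h[i] = 1 + Σ_k P[i][k]·h[k].
  h[1] = 1 + 5/12·h[1] + 1/4·h[2]
  h[2] = 1 + 1/3·h[1] + 1/3·h[2]
Solving the 2×2 linear system over states ≠ 0 gives exactly h = [0, 3, 3] (h[0] = 0 is the target).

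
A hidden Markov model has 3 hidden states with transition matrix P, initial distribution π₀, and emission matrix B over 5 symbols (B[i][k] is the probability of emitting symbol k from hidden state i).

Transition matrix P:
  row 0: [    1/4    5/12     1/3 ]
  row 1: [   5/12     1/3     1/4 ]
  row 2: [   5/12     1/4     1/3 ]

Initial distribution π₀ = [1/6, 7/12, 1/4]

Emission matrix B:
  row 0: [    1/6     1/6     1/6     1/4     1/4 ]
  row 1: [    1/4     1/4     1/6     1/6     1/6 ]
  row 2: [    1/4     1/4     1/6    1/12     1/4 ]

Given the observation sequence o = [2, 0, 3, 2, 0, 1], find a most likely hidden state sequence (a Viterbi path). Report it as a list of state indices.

path = [1, 1, 0, 1, 0, 1]

t=0: δ = [2.778e-02, 9.722e-02, 4.167e-02]  (obs o_0=2)
t=1: δ = [6.752e-03, 8.102e-03, 6.076e-03]  ψ = [1, 1, 1]  (obs o_1=0)
t=2: δ = [8.439e-04, 4.689e-04, 1.875e-04]  ψ = [1, 0, 0]  (obs o_2=3)
t=3: δ = [3.516e-05, 5.861e-05, 4.689e-05]  ψ = [0, 0, 0]  (obs o_3=2)
t=4: δ = [4.070e-06, 4.884e-06, 3.907e-06]  ψ = [1, 1, 2]  (obs o_4=0)
t=5: δ = [3.392e-07, 4.240e-07, 3.392e-07]  ψ = [1, 0, 0]  (obs o_5=1)
backtrack: best end state = 1; path = [1, 1, 0, 1, 0, 1]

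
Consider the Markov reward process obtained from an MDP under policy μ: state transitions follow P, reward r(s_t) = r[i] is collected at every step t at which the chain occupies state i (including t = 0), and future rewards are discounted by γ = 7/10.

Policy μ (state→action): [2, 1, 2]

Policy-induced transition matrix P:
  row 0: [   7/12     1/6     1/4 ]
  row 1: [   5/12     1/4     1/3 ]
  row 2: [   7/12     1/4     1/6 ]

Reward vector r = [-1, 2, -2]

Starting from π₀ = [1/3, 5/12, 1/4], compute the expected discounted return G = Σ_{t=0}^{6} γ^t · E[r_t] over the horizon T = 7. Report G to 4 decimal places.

t=0: π = [0.3333, 0.4167, 0.2500], E[r] = 0.0000, γ^t·E[r] = 0.000000, running G = 0.000000
t=1: π = [0.5139, 0.2222, 0.2639], E[r] = -0.5972, γ^t·E[r] = -0.418056, running G = -0.418056
t=2: π = [0.5463, 0.2072, 0.2465], E[r] = -0.6250, γ^t·E[r] = -0.306250, running G = -0.724306
t=3: π = [0.5488, 0.2045, 0.2467], E[r] = -0.6333, γ^t·E[r] = -0.217220, running G = -0.941526
t=4: π = [0.5493, 0.2043, 0.2465], E[r] = -0.6337, γ^t·E[r] = -0.152147, running G = -1.093672
t=5: π = [0.5493, 0.2042, 0.2465], E[r] = -0.6338, γ^t·E[r] = -0.106522, running G = -1.200194
t=6: π = [0.5493, 0.2042, 0.2465], E[r] = -0.6338, γ^t·E[r] = -0.074566, running G = -1.274760

G = -1.2748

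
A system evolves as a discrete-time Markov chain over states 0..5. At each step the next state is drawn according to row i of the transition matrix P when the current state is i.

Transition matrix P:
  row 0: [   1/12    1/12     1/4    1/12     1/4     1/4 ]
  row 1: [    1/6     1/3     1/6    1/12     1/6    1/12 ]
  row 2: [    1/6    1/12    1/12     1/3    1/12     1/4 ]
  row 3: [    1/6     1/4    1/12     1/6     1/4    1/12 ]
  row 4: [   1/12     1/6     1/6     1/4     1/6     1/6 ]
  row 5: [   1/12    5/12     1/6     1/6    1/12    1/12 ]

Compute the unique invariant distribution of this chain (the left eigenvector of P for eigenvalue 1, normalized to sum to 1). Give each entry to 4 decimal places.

π = [0.1299, 0.2327, 0.1503, 0.1755, 0.1676, 0.1440]

Balance equations π_j = Σ_i π_i·P[i][j]:
  π_0 = 1/12·π_0 + 1/6·π_1 + 1/6·π_2 + 1/6·π_3 + 1/12·π_4 + 1/12·π_5
  π_1 = 1/12·π_0 + 1/3·π_1 + 1/12·π_2 + 1/4·π_3 + 1/6·π_4 + 5/12·π_5
  π_2 = 1/4·π_0 + 1/6·π_1 + 1/12·π_2 + 1/12·π_3 + 1/6·π_4 + 1/6·π_5
  π_3 = 1/12·π_0 + 1/12·π_1 + 1/3·π_2 + 1/6·π_3 + 1/4·π_4 + 1/6·π_5
  π_4 = 1/4·π_0 + 1/6·π_1 + 1/12·π_2 + 1/4·π_3 + 1/6·π_4 + 1/12·π_5
  normalize: π_0 + π_1 + π_2 + π_3 + π_4 + π_5 = 1
Solving the linear system gives exactly π = [4483/34517, 8033/34517, 20757/138068, 3461/19724, 11569/69034, 9941/69034].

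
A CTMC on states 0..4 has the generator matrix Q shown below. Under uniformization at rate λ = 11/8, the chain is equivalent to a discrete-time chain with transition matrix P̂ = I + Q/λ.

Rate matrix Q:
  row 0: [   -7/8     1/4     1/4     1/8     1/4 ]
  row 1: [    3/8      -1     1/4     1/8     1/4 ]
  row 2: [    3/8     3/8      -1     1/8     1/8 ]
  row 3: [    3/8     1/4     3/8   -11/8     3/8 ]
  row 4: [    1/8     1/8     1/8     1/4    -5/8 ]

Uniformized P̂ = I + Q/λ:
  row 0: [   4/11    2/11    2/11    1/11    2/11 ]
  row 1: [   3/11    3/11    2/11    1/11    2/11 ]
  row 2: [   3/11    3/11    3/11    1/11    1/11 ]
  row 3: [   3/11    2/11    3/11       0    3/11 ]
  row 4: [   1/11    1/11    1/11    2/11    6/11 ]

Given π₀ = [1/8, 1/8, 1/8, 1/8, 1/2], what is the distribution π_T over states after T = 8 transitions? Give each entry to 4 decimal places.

π = [0.2450, 0.1908, 0.1831, 0.1063, 0.2749]

t=0: π = [0.1250, 0.1250, 0.1250, 0.1250, 0.5000]
t=1: π = [0.1932, 0.1591, 0.1591, 0.1250, 0.3636]
t=2: π = [0.2242, 0.1777, 0.1746, 0.1126, 0.3110]
t=3: π = [0.2366, 0.1856, 0.1797, 0.1089, 0.2893]
t=4: π = [0.2416, 0.1887, 0.1818, 0.1073, 0.2806]
t=5: π = [0.2437, 0.1900, 0.1826, 0.1067, 0.2771]
t=6: π = [0.2445, 0.1905, 0.1829, 0.1064, 0.2757]
t=7: π = [0.2448, 0.1907, 0.1831, 0.1063, 0.2751]
t=8: π = [0.2450, 0.1908, 0.1831, 0.1063, 0.2749]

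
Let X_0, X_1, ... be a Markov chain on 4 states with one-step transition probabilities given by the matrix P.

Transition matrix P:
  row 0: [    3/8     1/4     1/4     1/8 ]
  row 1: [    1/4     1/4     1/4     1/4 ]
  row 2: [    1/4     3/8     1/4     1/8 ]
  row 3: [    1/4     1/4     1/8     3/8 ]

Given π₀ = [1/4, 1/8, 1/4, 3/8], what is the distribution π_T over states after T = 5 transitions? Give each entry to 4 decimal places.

π = [0.2857, 0.2779, 0.2233, 0.2130]

t=0: π = [0.2500, 0.1250, 0.2500, 0.3750]
t=1: π = [0.2813, 0.2813, 0.2031, 0.2344]
t=2: π = [0.2852, 0.2754, 0.2207, 0.2188]
t=3: π = [0.2856, 0.2776, 0.2227, 0.2141]
t=4: π = [0.2857, 0.2778, 0.2232, 0.2132]
t=5: π = [0.2857, 0.2779, 0.2233, 0.2130]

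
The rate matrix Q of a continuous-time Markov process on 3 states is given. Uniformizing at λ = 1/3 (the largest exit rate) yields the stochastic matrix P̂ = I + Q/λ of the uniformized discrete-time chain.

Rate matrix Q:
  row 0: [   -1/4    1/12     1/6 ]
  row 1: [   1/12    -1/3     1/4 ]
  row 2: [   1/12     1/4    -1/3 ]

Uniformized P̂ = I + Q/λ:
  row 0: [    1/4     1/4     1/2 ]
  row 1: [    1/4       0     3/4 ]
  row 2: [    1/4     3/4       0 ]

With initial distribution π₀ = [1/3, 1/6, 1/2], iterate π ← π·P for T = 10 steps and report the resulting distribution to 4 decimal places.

π = [0.2500, 0.3495, 0.4005]

t=0: π = [0.3333, 0.1667, 0.5000]
t=1: π = [0.2500, 0.4583, 0.2917]
t=2: π = [0.2500, 0.2813, 0.4688]
t=3: π = [0.2500, 0.4141, 0.3359]
t=4: π = [0.2500, 0.3145, 0.4355]
t=5: π = [0.2500, 0.3892, 0.3608]
t=6: π = [0.2500, 0.3331, 0.4169]
t=7: π = [0.2500, 0.3752, 0.3748]
t=8: π = [0.2500, 0.3436, 0.4064]
t=9: π = [0.2500, 0.3673, 0.3827]
t=10: π = [0.2500, 0.3495, 0.4005]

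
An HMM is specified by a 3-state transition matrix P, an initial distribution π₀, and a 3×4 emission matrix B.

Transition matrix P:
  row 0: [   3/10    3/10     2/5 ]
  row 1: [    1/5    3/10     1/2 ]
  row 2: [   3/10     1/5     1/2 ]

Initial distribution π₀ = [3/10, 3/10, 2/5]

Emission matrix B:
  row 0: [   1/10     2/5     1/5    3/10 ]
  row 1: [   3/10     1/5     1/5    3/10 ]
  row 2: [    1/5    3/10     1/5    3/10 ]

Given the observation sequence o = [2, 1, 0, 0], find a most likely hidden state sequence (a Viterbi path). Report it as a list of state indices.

path = [2, 2, 2, 2]

t=0: δ = [6.000e-02, 6.000e-02, 8.000e-02]  (obs o_0=2)
t=1: δ = [9.600e-03, 3.600e-03, 1.200e-02]  ψ = [2, 0, 2]  (obs o_1=1)
t=2: δ = [3.600e-04, 8.640e-04, 1.200e-03]  ψ = [2, 0, 2]  (obs o_2=0)
t=3: δ = [3.600e-05, 7.776e-05, 1.200e-04]  ψ = [2, 1, 2]  (obs o_3=0)
backtrack: best end state = 2; path = [2, 2, 2, 2]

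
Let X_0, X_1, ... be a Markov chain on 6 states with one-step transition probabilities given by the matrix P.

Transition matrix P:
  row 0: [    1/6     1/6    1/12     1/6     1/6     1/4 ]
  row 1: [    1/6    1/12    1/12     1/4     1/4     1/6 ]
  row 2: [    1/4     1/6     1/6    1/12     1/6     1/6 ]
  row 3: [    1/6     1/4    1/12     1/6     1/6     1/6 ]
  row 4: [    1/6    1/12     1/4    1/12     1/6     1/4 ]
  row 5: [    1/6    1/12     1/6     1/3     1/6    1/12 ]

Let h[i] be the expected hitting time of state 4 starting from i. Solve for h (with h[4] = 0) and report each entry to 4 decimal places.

h = [5.5675, 5.1343, 5.5687, 5.5293, 0.0000, 5.5931]

First-step conditioning: h[4] = 0; for i ≠ 4, h[i] = 1 + Σ_k P[i][k]·h[k].
  h[0] = 1 + 1/6·h[0] + 1/6·h[1] + 1/12·h[2] + 1/6·h[3] + 1/4·h[5]
  h[1] = 1 + 1/6·h[0] + 1/12·h[1] + 1/12·h[2] + 1/4·h[3] + 1/6·h[5]
  h[2] = 1 + 1/4·h[0] + 1/6·h[1] + 1/6·h[2] + 1/12·h[3] + 1/6·h[5]
  h[3] = 1 + 1/6·h[0] + 1/4·h[1] + 1/12·h[2] + 1/6·h[3] + 1/6·h[5]
  h[5] = 1 + 1/6·h[0] + 1/12·h[1] + 1/6·h[2] + 1/3·h[3] + 1/12·h[5]
Solving the 5×5 linear system over states ≠ 4 gives exactly h = [72528/13027, 9555/1861, 72543/13027, 10290/1861, 0, 72861/13027] (h[4] = 0 is the target).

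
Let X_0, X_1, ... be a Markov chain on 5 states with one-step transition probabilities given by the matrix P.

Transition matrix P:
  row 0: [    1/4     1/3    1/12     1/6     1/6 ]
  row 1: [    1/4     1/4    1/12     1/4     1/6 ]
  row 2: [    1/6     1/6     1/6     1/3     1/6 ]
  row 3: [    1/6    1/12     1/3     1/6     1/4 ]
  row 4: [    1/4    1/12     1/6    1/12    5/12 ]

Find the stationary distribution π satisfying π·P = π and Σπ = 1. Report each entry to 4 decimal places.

Balance equations π_j = Σ_i π_i·P[i][j]:
  π_0 = 1/4·π_0 + 1/4·π_1 + 1/6·π_2 + 1/6·π_3 + 1/4·π_4
  π_1 = 1/3·π_0 + 1/4·π_1 + 1/6·π_2 + 1/12·π_3 + 1/12·π_4
  π_2 = 1/12·π_0 + 1/12·π_1 + 1/6·π_2 + 1/3·π_3 + 1/6·π_4
  π_3 = 1/6·π_0 + 1/4·π_1 + 1/3·π_2 + 1/6·π_3 + 1/12·π_4
  normalize: π_0 + π_1 + π_2 + π_3 + π_4 = 1
Solving the linear system gives exactly π = [3362/15245, 2784/15245, 2509/15245, 2882/15245, 3708/15245].

π = [0.2205, 0.1826, 0.1646, 0.1890, 0.2432]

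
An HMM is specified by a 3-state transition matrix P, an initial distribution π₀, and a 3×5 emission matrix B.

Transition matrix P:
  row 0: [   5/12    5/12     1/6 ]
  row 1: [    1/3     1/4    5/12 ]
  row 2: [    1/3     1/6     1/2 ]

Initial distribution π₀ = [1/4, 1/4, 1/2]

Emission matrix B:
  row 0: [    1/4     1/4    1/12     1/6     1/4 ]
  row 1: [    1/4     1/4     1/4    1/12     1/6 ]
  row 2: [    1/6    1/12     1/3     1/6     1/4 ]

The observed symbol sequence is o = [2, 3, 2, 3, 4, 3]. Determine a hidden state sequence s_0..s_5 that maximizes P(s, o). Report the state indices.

t=0: δ = [2.083e-02, 6.250e-02, 1.667e-01]  (obs o_0=2)
t=1: δ = [9.259e-03, 2.315e-03, 1.389e-02]  ψ = [2, 2, 2]  (obs o_1=3)
t=2: δ = [3.858e-04, 9.645e-04, 2.315e-03]  ψ = [2, 0, 2]  (obs o_2=2)
t=3: δ = [1.286e-04, 3.215e-05, 1.929e-04]  ψ = [2, 2, 2]  (obs o_3=3)
t=4: δ = [1.608e-05, 8.931e-06, 2.411e-05]  ψ = [2, 0, 2]  (obs o_4=4)
t=5: δ = [1.340e-06, 5.582e-07, 2.009e-06]  ψ = [2, 0, 2]  (obs o_5=3)
backtrack: best end state = 2; path = [2, 2, 2, 2, 2, 2]

path = [2, 2, 2, 2, 2, 2]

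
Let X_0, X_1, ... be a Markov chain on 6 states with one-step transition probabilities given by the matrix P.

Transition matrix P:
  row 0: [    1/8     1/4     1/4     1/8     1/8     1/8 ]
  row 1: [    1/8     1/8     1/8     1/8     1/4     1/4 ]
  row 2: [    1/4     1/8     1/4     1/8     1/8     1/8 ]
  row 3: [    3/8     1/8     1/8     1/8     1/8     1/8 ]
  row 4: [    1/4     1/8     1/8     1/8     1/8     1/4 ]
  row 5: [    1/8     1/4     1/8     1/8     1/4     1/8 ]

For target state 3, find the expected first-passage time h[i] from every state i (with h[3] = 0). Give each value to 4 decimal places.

First-step conditioning: h[3] = 0; for i ≠ 3, h[i] = 1 + Σ_k P[i][k]·h[k].
  h[0] = 1 + 1/8·h[0] + 1/4·h[1] + 1/4·h[2] + 1/8·h[4] + 1/8·h[5]
  h[1] = 1 + 1/8·h[0] + 1/8·h[1] + 1/8·h[2] + 1/4·h[4] + 1/4·h[5]
  h[2] = 1 + 1/4·h[0] + 1/8·h[1] + 1/4·h[2] + 1/8·h[4] + 1/8·h[5]
  h[4] = 1 + 1/4·h[0] + 1/8·h[1] + 1/8·h[2] + 1/8·h[4] + 1/4·h[5]
  h[5] = 1 + 1/8·h[0] + 1/4·h[1] + 1/8·h[2] + 1/4·h[4] + 1/8·h[5]
Solving the 5×5 linear system over states ≠ 3 gives exactly h = [8, 8, 8, 0, 8, 8] (h[3] = 0 is the target).

h = [8.0000, 8.0000, 8.0000, 0.0000, 8.0000, 8.0000]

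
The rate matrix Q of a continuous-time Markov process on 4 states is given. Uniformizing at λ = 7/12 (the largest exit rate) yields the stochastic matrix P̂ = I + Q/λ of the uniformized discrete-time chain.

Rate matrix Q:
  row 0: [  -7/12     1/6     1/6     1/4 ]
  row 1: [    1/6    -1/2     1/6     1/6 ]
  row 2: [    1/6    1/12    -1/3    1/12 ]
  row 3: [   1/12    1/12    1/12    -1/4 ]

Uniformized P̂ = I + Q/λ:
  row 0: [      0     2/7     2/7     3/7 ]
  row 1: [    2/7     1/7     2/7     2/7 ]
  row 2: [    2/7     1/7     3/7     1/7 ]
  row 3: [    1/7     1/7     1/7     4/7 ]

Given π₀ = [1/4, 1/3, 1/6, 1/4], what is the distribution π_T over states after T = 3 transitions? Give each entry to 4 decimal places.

t=0: π = [0.2500, 0.3333, 0.1667, 0.2500]
t=1: π = [0.1786, 0.1786, 0.2738, 0.3690]
t=2: π = [0.1820, 0.1684, 0.2721, 0.3776]
t=3: π = [0.1798, 0.1689, 0.2707, 0.3807]

π = [0.1798, 0.1689, 0.2707, 0.3807]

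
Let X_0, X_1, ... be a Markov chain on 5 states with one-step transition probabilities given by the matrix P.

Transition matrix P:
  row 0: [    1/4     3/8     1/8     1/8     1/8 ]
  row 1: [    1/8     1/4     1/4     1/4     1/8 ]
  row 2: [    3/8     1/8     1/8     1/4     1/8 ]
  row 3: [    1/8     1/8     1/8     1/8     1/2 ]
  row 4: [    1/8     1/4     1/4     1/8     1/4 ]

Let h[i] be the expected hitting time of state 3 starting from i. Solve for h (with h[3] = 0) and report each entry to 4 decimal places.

First-step conditioning: h[3] = 0; for i ≠ 3, h[i] = 1 + Σ_k P[i][k]·h[k].
  h[0] = 1 + 1/4·h[0] + 3/8·h[1] + 1/8·h[2] + 1/8·h[4]
  h[1] = 1 + 1/8·h[0] + 1/4·h[1] + 1/4·h[2] + 1/8·h[4]
  h[2] = 1 + 3/8·h[0] + 1/8·h[1] + 1/8·h[2] + 1/8·h[4]
  h[4] = 1 + 1/8·h[0] + 1/4·h[1] + 1/4·h[2] + 1/4·h[4]
Solving the 4×4 linear system over states ≠ 3 gives exactly h = [2072/377, 140/29, 1876/377, 0, 160/29] (h[3] = 0 is the target).

h = [5.4960, 4.8276, 4.9761, 0.0000, 5.5172]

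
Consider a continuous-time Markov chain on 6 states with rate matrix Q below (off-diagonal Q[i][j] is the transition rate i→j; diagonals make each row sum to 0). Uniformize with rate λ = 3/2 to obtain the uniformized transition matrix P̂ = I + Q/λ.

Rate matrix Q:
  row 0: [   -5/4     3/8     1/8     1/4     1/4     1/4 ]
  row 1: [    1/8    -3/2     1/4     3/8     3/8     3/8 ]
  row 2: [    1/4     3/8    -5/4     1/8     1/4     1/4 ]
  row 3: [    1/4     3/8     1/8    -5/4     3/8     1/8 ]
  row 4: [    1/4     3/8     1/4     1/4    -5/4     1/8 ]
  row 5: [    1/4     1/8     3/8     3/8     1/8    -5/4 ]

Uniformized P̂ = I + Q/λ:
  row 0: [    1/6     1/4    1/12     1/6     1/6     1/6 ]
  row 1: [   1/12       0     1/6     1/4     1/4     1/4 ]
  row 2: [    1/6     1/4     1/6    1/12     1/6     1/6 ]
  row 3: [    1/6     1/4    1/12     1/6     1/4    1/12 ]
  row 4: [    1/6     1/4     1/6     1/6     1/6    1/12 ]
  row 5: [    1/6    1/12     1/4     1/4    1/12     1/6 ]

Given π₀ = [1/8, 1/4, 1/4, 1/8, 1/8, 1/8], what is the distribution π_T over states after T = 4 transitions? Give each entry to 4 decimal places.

t=0: π = [0.1250, 0.2500, 0.2500, 0.1250, 0.1250, 0.1250]
t=1: π = [0.1458, 0.1667, 0.1563, 0.1771, 0.1875, 0.1667]
t=2: π = [0.1528, 0.1806, 0.1536, 0.1814, 0.1814, 0.1502]
t=3: π = [0.1516, 0.1798, 0.1513, 0.1814, 0.1843, 0.1515]
t=4: π = [0.1517, 0.1798, 0.1515, 0.1817, 0.1841, 0.1512]

π = [0.1517, 0.1798, 0.1515, 0.1817, 0.1841, 0.1512]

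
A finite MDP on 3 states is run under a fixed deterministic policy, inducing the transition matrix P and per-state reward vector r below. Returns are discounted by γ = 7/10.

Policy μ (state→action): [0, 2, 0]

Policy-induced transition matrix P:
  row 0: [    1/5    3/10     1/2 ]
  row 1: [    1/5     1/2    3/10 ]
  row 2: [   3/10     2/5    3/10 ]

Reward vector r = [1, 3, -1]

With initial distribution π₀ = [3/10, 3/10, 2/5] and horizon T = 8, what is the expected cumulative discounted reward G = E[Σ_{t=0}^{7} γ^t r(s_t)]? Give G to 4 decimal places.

t=0: π = [0.3000, 0.3000, 0.4000], E[r] = 0.8000, γ^t·E[r] = 0.800000, running G = 0.800000
t=1: π = [0.2400, 0.4000, 0.3600], E[r] = 1.0800, γ^t·E[r] = 0.756000, running G = 1.556000
t=2: π = [0.2360, 0.4160, 0.3480], E[r] = 1.1360, γ^t·E[r] = 0.556640, running G = 2.112640
t=3: π = [0.2348, 0.4180, 0.3472], E[r] = 1.1416, γ^t·E[r] = 0.391569, running G = 2.504209
t=4: π = [0.2347, 0.4183, 0.3470], E[r] = 1.1427, γ^t·E[r] = 0.274367, running G = 2.778576
t=5: π = [0.2347, 0.4184, 0.3469], E[r] = 1.1428, γ^t·E[r] = 0.192076, running G = 2.970652
t=6: π = [0.2347, 0.4184, 0.3469], E[r] = 1.1429, γ^t·E[r] = 0.134456, running G = 3.105107
t=7: π = [0.2347, 0.4184, 0.3469], E[r] = 1.1429, γ^t·E[r] = 0.094119, running G = 3.199226

G = 3.1992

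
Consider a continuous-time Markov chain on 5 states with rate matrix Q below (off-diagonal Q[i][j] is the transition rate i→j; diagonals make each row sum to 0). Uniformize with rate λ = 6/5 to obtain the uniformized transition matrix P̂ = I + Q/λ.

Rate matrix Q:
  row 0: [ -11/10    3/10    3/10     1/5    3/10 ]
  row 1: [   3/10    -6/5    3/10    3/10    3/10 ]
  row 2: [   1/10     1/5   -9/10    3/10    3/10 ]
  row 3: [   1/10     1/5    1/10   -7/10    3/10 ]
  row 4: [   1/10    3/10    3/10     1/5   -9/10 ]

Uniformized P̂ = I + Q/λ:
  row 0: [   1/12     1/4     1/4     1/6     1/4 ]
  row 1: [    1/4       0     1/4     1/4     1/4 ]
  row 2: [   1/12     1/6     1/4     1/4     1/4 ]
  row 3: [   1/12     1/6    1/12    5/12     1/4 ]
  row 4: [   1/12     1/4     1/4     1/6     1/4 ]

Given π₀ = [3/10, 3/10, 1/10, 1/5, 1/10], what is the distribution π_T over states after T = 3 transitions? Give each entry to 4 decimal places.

t=0: π = [0.3000, 0.3000, 0.1000, 0.2000, 0.1000]
t=1: π = [0.1333, 0.1500, 0.2167, 0.2500, 0.2500]
t=2: π = [0.1083, 0.1736, 0.2083, 0.2597, 0.2500]
t=3: π = [0.1123, 0.1676, 0.2067, 0.2634, 0.2500]

π = [0.1123, 0.1676, 0.2067, 0.2634, 0.2500]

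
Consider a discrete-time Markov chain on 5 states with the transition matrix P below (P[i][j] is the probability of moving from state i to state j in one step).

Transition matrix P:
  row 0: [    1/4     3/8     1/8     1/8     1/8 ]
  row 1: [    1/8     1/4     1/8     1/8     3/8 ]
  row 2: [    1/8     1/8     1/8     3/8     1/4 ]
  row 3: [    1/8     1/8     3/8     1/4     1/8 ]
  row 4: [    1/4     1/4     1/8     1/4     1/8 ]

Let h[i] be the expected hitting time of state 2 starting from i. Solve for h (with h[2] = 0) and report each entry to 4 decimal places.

First-step conditioning: h[2] = 0; for i ≠ 2, h[i] = 1 + Σ_k P[i][k]·h[k].
  h[0] = 1 + 1/4·h[0] + 3/8·h[1] + 1/8·h[3] + 1/8·h[4]
  h[1] = 1 + 1/8·h[0] + 1/4·h[1] + 1/8·h[3] + 3/8·h[4]
  h[3] = 1 + 1/8·h[0] + 1/8·h[1] + 1/4·h[3] + 1/8·h[4]
  h[4] = 1 + 1/4·h[0] + 1/4·h[1] + 1/4·h[3] + 1/8·h[4]
Solving the 4×4 linear system over states ≠ 2 gives exactly h = [1044/175, 148/25, 0, 748/175, 144/25] (h[2] = 0 is the target).

h = [5.9657, 5.9200, 0.0000, 4.2743, 5.7600]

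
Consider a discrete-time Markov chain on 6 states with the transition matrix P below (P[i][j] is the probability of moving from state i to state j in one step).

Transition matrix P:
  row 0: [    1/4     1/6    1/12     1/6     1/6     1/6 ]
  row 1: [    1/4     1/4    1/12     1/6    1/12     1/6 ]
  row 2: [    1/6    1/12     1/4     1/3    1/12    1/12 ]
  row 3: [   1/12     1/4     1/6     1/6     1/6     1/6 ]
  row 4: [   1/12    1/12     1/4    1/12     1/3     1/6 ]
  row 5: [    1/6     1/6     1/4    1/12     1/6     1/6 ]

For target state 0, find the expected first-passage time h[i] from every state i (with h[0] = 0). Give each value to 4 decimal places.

h = [0.0000, 5.8978, 6.6560, 7.0565, 7.2482, 6.5316]

First-step conditioning: h[0] = 0; for i ≠ 0, h[i] = 1 + Σ_k P[i][k]·h[k].
  h[1] = 1 + 1/4·h[1] + 1/12·h[2] + 1/6·h[3] + 1/12·h[4] + 1/6·h[5]
  h[2] = 1 + 1/12·h[1] + 1/4·h[2] + 1/3·h[3] + 1/12·h[4] + 1/12·h[5]
  h[3] = 1 + 1/4·h[1] + 1/6·h[2] + 1/6·h[3] + 1/6·h[4] + 1/6·h[5]
  h[4] = 1 + 1/12·h[1] + 1/4·h[2] + 1/12·h[3] + 1/3·h[4] + 1/6·h[5]
  h[5] = 1 + 1/6·h[1] + 1/4·h[2] + 1/12·h[3] + 1/6·h[4] + 1/6·h[5]
Solving the 5×5 linear system over states ≠ 0 gives exactly h = [0, 6523/1106, 14723/2212, 15609/2212, 16033/2212, 516/79] (h[0] = 0 is the target).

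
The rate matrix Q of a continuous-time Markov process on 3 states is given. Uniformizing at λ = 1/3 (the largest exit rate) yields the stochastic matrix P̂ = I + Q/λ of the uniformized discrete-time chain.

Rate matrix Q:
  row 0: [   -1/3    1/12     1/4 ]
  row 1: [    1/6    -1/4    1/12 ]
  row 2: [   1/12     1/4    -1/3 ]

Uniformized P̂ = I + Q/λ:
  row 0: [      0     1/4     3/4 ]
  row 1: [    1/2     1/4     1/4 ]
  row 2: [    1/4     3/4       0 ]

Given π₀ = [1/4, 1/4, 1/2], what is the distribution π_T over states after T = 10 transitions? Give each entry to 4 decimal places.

t=0: π = [0.2500, 0.2500, 0.5000]
t=1: π = [0.2500, 0.5000, 0.2500]
t=2: π = [0.3125, 0.3750, 0.3125]
t=3: π = [0.2656, 0.4063, 0.3281]
t=4: π = [0.2852, 0.4141, 0.3008]
t=5: π = [0.2822, 0.4004, 0.3174]
t=6: π = [0.2795, 0.4087, 0.3118]
t=7: π = [0.2823, 0.4059, 0.3118]
t=8: π = [0.2809, 0.4059, 0.3132]
t=9: π = [0.2813, 0.4066, 0.3122]
t=10: π = [0.2813, 0.4061, 0.3126]

π = [0.2813, 0.4061, 0.3126]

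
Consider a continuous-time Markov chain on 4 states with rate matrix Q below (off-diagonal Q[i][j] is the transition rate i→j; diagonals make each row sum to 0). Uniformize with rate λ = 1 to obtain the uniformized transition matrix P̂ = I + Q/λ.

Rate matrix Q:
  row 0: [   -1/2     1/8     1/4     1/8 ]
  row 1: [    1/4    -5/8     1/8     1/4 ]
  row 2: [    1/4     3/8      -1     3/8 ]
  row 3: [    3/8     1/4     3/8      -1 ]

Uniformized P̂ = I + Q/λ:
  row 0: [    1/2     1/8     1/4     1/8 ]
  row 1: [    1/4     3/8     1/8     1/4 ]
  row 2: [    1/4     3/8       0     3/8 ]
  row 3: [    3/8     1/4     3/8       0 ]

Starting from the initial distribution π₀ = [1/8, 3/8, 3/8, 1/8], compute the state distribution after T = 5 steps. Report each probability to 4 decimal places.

π = [0.3635, 0.2615, 0.1913, 0.1837]

t=0: π = [0.1250, 0.3750, 0.3750, 0.1250]
t=1: π = [0.2969, 0.3281, 0.1250, 0.2500]
t=2: π = [0.3555, 0.2695, 0.2090, 0.1660]
t=3: π = [0.3596, 0.2654, 0.1848, 0.1902]
t=4: π = [0.3637, 0.2613, 0.1944, 0.1806]
t=5: π = [0.3635, 0.2615, 0.1913, 0.1837]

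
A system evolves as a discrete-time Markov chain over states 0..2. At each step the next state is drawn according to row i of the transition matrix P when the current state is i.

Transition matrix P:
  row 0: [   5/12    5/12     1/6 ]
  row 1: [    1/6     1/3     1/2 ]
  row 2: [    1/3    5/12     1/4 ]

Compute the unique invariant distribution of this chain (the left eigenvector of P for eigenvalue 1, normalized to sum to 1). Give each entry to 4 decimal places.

Balance equations π_j = Σ_i π_i·P[i][j]:
  π_0 = 5/12·π_0 + 1/6·π_1 + 1/3·π_2
  π_1 = 5/12·π_0 + 1/3·π_1 + 5/12·π_2
  normalize: π_0 + π_1 + π_2 = 1
Solving the linear system gives exactly π = [42/143, 5/13, 46/143].

π = [0.2937, 0.3846, 0.3217]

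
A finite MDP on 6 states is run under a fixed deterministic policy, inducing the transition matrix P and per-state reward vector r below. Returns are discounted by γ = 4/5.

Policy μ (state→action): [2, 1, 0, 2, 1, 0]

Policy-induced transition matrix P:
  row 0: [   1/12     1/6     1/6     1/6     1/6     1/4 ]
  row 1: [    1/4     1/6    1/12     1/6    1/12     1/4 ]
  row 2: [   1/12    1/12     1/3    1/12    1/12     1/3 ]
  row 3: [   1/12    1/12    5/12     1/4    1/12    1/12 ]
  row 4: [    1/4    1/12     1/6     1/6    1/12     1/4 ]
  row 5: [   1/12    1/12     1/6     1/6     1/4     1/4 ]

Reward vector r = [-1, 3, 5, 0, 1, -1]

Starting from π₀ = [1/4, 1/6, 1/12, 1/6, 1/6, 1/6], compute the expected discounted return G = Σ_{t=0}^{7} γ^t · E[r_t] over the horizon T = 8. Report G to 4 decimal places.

t=0: π = [0.2500, 0.1667, 0.0833, 0.1667, 0.1667, 0.1667], E[r] = 0.6667, γ^t·E[r] = 0.666667, running G = 0.666667
t=1: π = [0.1389, 0.1181, 0.2083, 0.1736, 0.1319, 0.2292], E[r] = 1.1597, γ^t·E[r] = 0.927778, running G = 1.594444
t=2: π = [0.1250, 0.1047, 0.2350, 0.1638, 0.1331, 0.2384], E[r] = 1.2587, γ^t·E[r] = 0.805556, running G = 2.400000
t=3: π = [0.1230, 0.1025, 0.2380, 0.1607, 0.1335, 0.2423], E[r] = 1.2659, γ^t·E[r] = 0.648123, running G = 3.048123
t=4: π = [0.1227, 0.1021, 0.2380, 0.1602, 0.1340, 0.2430], E[r] = 1.2645, γ^t·E[r] = 0.517954, running G = 3.566077
t=5: π = [0.1227, 0.1021, 0.2379, 0.1602, 0.1341, 0.2431], E[r] = 1.2638, γ^t·E[r] = 0.414133, running G = 3.980210
t=6: π = [0.1227, 0.1021, 0.2379, 0.1602, 0.1341, 0.2431], E[r] = 1.2637, γ^t·E[r] = 0.331277, running G = 4.311487
t=7: π = [0.1227, 0.1021, 0.2379, 0.1602, 0.1341, 0.2431], E[r] = 1.2637, γ^t·E[r] = 0.265020, running G = 4.576507

G = 4.5765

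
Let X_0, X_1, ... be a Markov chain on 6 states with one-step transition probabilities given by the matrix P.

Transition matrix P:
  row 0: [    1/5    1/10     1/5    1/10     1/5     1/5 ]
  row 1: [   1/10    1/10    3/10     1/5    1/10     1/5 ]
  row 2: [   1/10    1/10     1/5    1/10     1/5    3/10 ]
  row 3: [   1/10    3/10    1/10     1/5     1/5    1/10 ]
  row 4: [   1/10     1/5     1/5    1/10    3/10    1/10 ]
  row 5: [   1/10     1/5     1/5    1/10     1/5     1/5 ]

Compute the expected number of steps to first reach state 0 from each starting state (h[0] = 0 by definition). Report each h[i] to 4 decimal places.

h = [0.0000, 10.0000, 10.0000, 10.0000, 10.0000, 10.0000]

First-step conditioning: h[0] = 0; for i ≠ 0, h[i] = 1 + Σ_k P[i][k]·h[k].
  h[1] = 1 + 1/10·h[1] + 3/10·h[2] + 1/5·h[3] + 1/10·h[4] + 1/5·h[5]
  h[2] = 1 + 1/10·h[1] + 1/5·h[2] + 1/10·h[3] + 1/5·h[4] + 3/10·h[5]
  h[3] = 1 + 3/10·h[1] + 1/10·h[2] + 1/5·h[3] + 1/5·h[4] + 1/10·h[5]
  h[4] = 1 + 1/5·h[1] + 1/5·h[2] + 1/10·h[3] + 3/10·h[4] + 1/10·h[5]
  h[5] = 1 + 1/5·h[1] + 1/5·h[2] + 1/10·h[3] + 1/5·h[4] + 1/5·h[5]
Solving the 5×5 linear system over states ≠ 0 gives exactly h = [0, 10, 10, 10, 10, 10] (h[0] = 0 is the target).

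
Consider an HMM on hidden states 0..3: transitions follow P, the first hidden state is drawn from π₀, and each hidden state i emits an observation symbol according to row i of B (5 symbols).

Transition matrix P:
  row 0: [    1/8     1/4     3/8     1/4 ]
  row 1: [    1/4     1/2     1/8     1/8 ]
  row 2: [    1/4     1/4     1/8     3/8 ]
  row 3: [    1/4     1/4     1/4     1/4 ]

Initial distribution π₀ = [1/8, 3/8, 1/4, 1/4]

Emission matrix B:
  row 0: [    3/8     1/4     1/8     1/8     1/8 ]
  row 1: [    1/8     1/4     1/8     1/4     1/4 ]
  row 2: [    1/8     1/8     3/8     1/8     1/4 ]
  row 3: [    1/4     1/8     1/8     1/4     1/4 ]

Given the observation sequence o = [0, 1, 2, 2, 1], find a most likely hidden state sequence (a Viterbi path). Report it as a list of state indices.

path = [1, 1, 1, 1, 1]

t=0: δ = [4.688e-02, 4.688e-02, 3.125e-02, 6.250e-02]  (obs o_0=0)
t=1: δ = [3.906e-03, 5.859e-03, 2.197e-03, 1.953e-03]  ψ = [3, 1, 0, 3]  (obs o_1=1)
t=2: δ = [1.831e-04, 3.662e-04, 5.493e-04, 1.221e-04]  ψ = [1, 1, 0, 0]  (obs o_2=2)
t=3: δ = [1.717e-05, 2.289e-05, 2.575e-05, 2.575e-05]  ψ = [2, 1, 0, 2]  (obs o_3=2)
t=4: δ = [1.609e-06, 2.861e-06, 8.047e-07, 1.207e-06]  ψ = [2, 1, 0, 2]  (obs o_4=1)
backtrack: best end state = 1; path = [1, 1, 1, 1, 1]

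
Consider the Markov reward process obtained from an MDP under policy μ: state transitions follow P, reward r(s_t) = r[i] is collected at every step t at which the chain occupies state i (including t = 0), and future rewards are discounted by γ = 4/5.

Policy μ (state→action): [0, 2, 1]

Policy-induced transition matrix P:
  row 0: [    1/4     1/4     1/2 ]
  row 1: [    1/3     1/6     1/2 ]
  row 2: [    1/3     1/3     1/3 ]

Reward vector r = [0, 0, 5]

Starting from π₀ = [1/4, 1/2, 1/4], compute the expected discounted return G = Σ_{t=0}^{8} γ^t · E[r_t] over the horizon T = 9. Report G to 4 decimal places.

t=0: π = [0.2500, 0.5000, 0.2500], E[r] = 1.2500, γ^t·E[r] = 1.250000, running G = 1.250000
t=1: π = [0.3125, 0.2292, 0.4583], E[r] = 2.2917, γ^t·E[r] = 1.833333, running G = 3.083333
t=2: π = [0.3073, 0.2691, 0.4236], E[r] = 2.1181, γ^t·E[r] = 1.355556, running G = 4.438889
t=3: π = [0.3077, 0.2629, 0.4294], E[r] = 2.1470, γ^t·E[r] = 1.099259, running G = 5.538148
t=4: π = [0.3077, 0.2639, 0.4284], E[r] = 2.1422, γ^t·E[r] = 0.877432, running G = 6.415580
t=5: π = [0.3077, 0.2637, 0.4286], E[r] = 2.1430, γ^t·E[r] = 0.702209, running G = 7.117789
t=6: π = [0.3077, 0.2637, 0.4286], E[r] = 2.1428, γ^t·E[r] = 0.561732, running G = 7.679521
t=7: π = [0.3077, 0.2637, 0.4286], E[r] = 2.1429, γ^t·E[r] = 0.449390, running G = 8.128912
t=8: π = [0.3077, 0.2637, 0.4286], E[r] = 2.1429, γ^t·E[r] = 0.359512, running G = 8.488423

G = 8.4884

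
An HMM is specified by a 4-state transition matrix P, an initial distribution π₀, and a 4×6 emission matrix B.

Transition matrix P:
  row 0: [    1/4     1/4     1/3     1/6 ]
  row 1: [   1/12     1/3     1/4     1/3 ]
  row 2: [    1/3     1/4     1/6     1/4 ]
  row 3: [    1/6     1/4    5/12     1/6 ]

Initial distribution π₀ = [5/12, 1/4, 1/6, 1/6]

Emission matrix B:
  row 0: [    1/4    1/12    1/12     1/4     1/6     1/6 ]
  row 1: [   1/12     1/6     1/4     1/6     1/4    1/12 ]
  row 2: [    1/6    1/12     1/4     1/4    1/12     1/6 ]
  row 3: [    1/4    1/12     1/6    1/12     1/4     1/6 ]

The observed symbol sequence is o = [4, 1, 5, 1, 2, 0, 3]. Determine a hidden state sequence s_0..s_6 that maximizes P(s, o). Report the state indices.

path = [1, 1, 3, 1, 1, 3, 2]

t=0: δ = [6.944e-02, 6.250e-02, 1.389e-02, 4.167e-02]  (obs o_0=4)
t=1: δ = [1.447e-03, 3.472e-03, 1.929e-03, 1.736e-03]  ψ = [0, 1, 0, 1]  (obs o_1=1)
t=2: δ = [1.072e-04, 9.645e-05, 1.447e-04, 1.929e-04]  ψ = [2, 1, 1, 1]  (obs o_2=5)
t=3: δ = [4.019e-06, 8.038e-06, 6.698e-06, 3.014e-06]  ψ = [2, 3, 3, 2]  (obs o_3=1)
t=4: δ = [1.861e-07, 6.698e-07, 5.023e-07, 4.465e-07]  ψ = [2, 1, 1, 1]  (obs o_4=2)
t=5: δ = [4.186e-08, 1.861e-08, 3.101e-08, 5.582e-08]  ψ = [2, 1, 3, 1]  (obs o_5=0)
t=6: δ = [2.616e-09, 2.326e-09, 5.814e-09, 7.752e-10]  ψ = [0, 3, 3, 3]  (obs o_6=3)
backtrack: best end state = 2; path = [1, 1, 3, 1, 1, 3, 2]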